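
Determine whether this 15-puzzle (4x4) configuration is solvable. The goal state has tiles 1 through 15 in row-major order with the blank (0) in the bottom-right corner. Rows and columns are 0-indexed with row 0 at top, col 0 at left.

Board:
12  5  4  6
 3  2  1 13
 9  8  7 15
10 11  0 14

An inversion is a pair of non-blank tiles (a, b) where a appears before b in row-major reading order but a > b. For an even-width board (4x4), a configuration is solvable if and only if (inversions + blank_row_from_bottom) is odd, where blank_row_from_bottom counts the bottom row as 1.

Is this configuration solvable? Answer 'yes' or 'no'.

Answer: no

Derivation:
Inversions: 35
Blank is in row 3 (0-indexed from top), which is row 1 counting from the bottom (bottom = 1).
35 + 1 = 36, which is even, so the puzzle is not solvable.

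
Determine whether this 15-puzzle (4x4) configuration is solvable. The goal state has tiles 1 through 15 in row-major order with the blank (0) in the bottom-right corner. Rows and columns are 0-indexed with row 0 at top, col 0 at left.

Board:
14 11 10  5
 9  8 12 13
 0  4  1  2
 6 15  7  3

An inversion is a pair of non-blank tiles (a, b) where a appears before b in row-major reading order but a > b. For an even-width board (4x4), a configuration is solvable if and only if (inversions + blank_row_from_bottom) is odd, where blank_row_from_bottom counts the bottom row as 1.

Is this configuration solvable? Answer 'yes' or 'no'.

Answer: no

Derivation:
Inversions: 68
Blank is in row 2 (0-indexed from top), which is row 2 counting from the bottom (bottom = 1).
68 + 2 = 70, which is even, so the puzzle is not solvable.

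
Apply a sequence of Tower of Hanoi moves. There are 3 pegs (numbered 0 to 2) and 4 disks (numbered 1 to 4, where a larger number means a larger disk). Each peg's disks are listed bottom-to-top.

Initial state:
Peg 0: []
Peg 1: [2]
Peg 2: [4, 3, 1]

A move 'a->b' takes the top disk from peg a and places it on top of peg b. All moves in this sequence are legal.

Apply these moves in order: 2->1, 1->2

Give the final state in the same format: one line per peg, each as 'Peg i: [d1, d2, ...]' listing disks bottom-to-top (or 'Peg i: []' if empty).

Answer: Peg 0: []
Peg 1: [2]
Peg 2: [4, 3, 1]

Derivation:
After move 1 (2->1):
Peg 0: []
Peg 1: [2, 1]
Peg 2: [4, 3]

After move 2 (1->2):
Peg 0: []
Peg 1: [2]
Peg 2: [4, 3, 1]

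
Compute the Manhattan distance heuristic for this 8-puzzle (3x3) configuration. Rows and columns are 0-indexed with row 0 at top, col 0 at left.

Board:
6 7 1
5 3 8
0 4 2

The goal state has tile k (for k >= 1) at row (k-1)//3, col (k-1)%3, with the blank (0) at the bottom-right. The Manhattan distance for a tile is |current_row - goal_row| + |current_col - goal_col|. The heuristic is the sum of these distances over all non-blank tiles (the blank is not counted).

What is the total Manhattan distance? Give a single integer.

Tile 6: (0,0)->(1,2) = 3
Tile 7: (0,1)->(2,0) = 3
Tile 1: (0,2)->(0,0) = 2
Tile 5: (1,0)->(1,1) = 1
Tile 3: (1,1)->(0,2) = 2
Tile 8: (1,2)->(2,1) = 2
Tile 4: (2,1)->(1,0) = 2
Tile 2: (2,2)->(0,1) = 3
Sum: 3 + 3 + 2 + 1 + 2 + 2 + 2 + 3 = 18

Answer: 18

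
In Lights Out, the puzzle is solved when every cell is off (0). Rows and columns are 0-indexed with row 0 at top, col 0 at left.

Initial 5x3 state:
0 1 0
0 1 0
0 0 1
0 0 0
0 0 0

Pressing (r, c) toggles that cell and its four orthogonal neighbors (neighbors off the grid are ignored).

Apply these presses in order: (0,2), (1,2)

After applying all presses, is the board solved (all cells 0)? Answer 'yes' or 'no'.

After press 1 at (0,2):
0 0 1
0 1 1
0 0 1
0 0 0
0 0 0

After press 2 at (1,2):
0 0 0
0 0 0
0 0 0
0 0 0
0 0 0

Lights still on: 0

Answer: yes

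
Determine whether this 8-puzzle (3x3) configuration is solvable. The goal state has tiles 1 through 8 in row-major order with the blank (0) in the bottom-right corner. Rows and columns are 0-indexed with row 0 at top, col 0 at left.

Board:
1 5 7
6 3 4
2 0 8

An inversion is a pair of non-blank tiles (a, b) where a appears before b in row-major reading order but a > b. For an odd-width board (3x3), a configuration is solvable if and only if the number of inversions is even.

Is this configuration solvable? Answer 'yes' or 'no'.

Answer: yes

Derivation:
Inversions (pairs i<j in row-major order where tile[i] > tile[j] > 0): 12
12 is even, so the puzzle is solvable.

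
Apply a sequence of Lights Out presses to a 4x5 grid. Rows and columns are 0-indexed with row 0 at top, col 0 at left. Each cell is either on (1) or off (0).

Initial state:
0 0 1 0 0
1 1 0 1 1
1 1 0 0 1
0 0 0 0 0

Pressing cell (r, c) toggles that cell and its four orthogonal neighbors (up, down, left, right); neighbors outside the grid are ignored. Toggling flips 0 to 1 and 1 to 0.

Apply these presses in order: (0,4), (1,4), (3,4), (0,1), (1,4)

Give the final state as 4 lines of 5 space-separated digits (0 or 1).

After press 1 at (0,4):
0 0 1 1 1
1 1 0 1 0
1 1 0 0 1
0 0 0 0 0

After press 2 at (1,4):
0 0 1 1 0
1 1 0 0 1
1 1 0 0 0
0 0 0 0 0

After press 3 at (3,4):
0 0 1 1 0
1 1 0 0 1
1 1 0 0 1
0 0 0 1 1

After press 4 at (0,1):
1 1 0 1 0
1 0 0 0 1
1 1 0 0 1
0 0 0 1 1

After press 5 at (1,4):
1 1 0 1 1
1 0 0 1 0
1 1 0 0 0
0 0 0 1 1

Answer: 1 1 0 1 1
1 0 0 1 0
1 1 0 0 0
0 0 0 1 1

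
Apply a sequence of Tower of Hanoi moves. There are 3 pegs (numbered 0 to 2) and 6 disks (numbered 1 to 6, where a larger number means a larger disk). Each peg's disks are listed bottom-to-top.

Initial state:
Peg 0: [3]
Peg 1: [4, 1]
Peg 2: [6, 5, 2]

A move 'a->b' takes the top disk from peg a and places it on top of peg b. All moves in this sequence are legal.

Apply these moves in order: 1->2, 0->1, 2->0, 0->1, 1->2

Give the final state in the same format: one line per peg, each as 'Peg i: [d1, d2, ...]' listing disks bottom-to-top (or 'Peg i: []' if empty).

Answer: Peg 0: []
Peg 1: [4, 3]
Peg 2: [6, 5, 2, 1]

Derivation:
After move 1 (1->2):
Peg 0: [3]
Peg 1: [4]
Peg 2: [6, 5, 2, 1]

After move 2 (0->1):
Peg 0: []
Peg 1: [4, 3]
Peg 2: [6, 5, 2, 1]

After move 3 (2->0):
Peg 0: [1]
Peg 1: [4, 3]
Peg 2: [6, 5, 2]

After move 4 (0->1):
Peg 0: []
Peg 1: [4, 3, 1]
Peg 2: [6, 5, 2]

After move 5 (1->2):
Peg 0: []
Peg 1: [4, 3]
Peg 2: [6, 5, 2, 1]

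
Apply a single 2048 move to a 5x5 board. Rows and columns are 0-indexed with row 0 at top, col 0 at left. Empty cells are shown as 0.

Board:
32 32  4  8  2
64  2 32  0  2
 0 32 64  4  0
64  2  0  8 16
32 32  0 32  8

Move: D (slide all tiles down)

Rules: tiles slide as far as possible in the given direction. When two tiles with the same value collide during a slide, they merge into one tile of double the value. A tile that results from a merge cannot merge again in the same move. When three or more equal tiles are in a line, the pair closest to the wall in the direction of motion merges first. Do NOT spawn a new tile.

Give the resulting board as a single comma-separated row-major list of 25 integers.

Slide down:
col 0: [32, 64, 0, 64, 32] -> [0, 0, 32, 128, 32]
col 1: [32, 2, 32, 2, 32] -> [32, 2, 32, 2, 32]
col 2: [4, 32, 64, 0, 0] -> [0, 0, 4, 32, 64]
col 3: [8, 0, 4, 8, 32] -> [0, 8, 4, 8, 32]
col 4: [2, 2, 0, 16, 8] -> [0, 0, 4, 16, 8]

Answer: 0, 32, 0, 0, 0, 0, 2, 0, 8, 0, 32, 32, 4, 4, 4, 128, 2, 32, 8, 16, 32, 32, 64, 32, 8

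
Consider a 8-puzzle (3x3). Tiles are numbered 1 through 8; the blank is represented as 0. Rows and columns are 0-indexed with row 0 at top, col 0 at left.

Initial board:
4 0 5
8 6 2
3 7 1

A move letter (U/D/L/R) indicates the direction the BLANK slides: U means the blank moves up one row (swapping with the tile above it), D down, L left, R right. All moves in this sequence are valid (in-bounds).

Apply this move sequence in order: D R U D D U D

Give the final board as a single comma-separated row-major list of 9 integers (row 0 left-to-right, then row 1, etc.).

After move 1 (D):
4 6 5
8 0 2
3 7 1

After move 2 (R):
4 6 5
8 2 0
3 7 1

After move 3 (U):
4 6 0
8 2 5
3 7 1

After move 4 (D):
4 6 5
8 2 0
3 7 1

After move 5 (D):
4 6 5
8 2 1
3 7 0

After move 6 (U):
4 6 5
8 2 0
3 7 1

After move 7 (D):
4 6 5
8 2 1
3 7 0

Answer: 4, 6, 5, 8, 2, 1, 3, 7, 0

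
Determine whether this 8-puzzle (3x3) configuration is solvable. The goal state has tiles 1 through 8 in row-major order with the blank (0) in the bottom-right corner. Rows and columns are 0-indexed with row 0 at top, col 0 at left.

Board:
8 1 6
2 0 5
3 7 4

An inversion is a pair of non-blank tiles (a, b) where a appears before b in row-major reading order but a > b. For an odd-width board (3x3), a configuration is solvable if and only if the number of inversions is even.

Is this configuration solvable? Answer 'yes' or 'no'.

Answer: yes

Derivation:
Inversions (pairs i<j in row-major order where tile[i] > tile[j] > 0): 14
14 is even, so the puzzle is solvable.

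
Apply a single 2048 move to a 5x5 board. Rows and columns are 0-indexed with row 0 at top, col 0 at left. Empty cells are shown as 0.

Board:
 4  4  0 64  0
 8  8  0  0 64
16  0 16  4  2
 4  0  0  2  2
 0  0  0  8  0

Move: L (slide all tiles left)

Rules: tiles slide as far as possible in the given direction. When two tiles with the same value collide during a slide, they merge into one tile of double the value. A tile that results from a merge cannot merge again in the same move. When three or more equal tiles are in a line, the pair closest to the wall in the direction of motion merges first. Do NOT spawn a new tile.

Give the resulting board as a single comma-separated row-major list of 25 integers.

Slide left:
row 0: [4, 4, 0, 64, 0] -> [8, 64, 0, 0, 0]
row 1: [8, 8, 0, 0, 64] -> [16, 64, 0, 0, 0]
row 2: [16, 0, 16, 4, 2] -> [32, 4, 2, 0, 0]
row 3: [4, 0, 0, 2, 2] -> [4, 4, 0, 0, 0]
row 4: [0, 0, 0, 8, 0] -> [8, 0, 0, 0, 0]

Answer: 8, 64, 0, 0, 0, 16, 64, 0, 0, 0, 32, 4, 2, 0, 0, 4, 4, 0, 0, 0, 8, 0, 0, 0, 0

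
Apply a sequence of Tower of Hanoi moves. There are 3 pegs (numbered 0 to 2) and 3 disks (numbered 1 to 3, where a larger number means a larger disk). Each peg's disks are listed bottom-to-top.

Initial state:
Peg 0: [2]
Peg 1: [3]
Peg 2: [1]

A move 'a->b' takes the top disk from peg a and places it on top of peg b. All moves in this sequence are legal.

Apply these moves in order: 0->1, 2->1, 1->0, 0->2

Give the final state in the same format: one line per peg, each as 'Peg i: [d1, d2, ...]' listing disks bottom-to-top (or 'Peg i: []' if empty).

Answer: Peg 0: []
Peg 1: [3, 2]
Peg 2: [1]

Derivation:
After move 1 (0->1):
Peg 0: []
Peg 1: [3, 2]
Peg 2: [1]

After move 2 (2->1):
Peg 0: []
Peg 1: [3, 2, 1]
Peg 2: []

After move 3 (1->0):
Peg 0: [1]
Peg 1: [3, 2]
Peg 2: []

After move 4 (0->2):
Peg 0: []
Peg 1: [3, 2]
Peg 2: [1]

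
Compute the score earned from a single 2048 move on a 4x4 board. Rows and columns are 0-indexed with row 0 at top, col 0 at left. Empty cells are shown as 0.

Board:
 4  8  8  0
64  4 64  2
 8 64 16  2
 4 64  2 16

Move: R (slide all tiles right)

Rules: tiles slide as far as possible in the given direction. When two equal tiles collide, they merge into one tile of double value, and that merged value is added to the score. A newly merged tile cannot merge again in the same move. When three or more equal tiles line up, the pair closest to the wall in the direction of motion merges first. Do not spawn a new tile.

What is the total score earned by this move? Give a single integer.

Answer: 16

Derivation:
Slide right:
row 0: [4, 8, 8, 0] -> [0, 0, 4, 16]  score +16 (running 16)
row 1: [64, 4, 64, 2] -> [64, 4, 64, 2]  score +0 (running 16)
row 2: [8, 64, 16, 2] -> [8, 64, 16, 2]  score +0 (running 16)
row 3: [4, 64, 2, 16] -> [4, 64, 2, 16]  score +0 (running 16)
Board after move:
 0  0  4 16
64  4 64  2
 8 64 16  2
 4 64  2 16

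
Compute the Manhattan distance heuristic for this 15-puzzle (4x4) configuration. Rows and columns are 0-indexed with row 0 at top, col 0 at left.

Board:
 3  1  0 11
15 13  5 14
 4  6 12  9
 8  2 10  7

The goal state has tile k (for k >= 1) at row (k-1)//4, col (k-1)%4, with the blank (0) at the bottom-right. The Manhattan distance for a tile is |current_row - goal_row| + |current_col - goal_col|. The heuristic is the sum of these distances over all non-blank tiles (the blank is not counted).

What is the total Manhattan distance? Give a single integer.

Tile 3: at (0,0), goal (0,2), distance |0-0|+|0-2| = 2
Tile 1: at (0,1), goal (0,0), distance |0-0|+|1-0| = 1
Tile 11: at (0,3), goal (2,2), distance |0-2|+|3-2| = 3
Tile 15: at (1,0), goal (3,2), distance |1-3|+|0-2| = 4
Tile 13: at (1,1), goal (3,0), distance |1-3|+|1-0| = 3
Tile 5: at (1,2), goal (1,0), distance |1-1|+|2-0| = 2
Tile 14: at (1,3), goal (3,1), distance |1-3|+|3-1| = 4
Tile 4: at (2,0), goal (0,3), distance |2-0|+|0-3| = 5
Tile 6: at (2,1), goal (1,1), distance |2-1|+|1-1| = 1
Tile 12: at (2,2), goal (2,3), distance |2-2|+|2-3| = 1
Tile 9: at (2,3), goal (2,0), distance |2-2|+|3-0| = 3
Tile 8: at (3,0), goal (1,3), distance |3-1|+|0-3| = 5
Tile 2: at (3,1), goal (0,1), distance |3-0|+|1-1| = 3
Tile 10: at (3,2), goal (2,1), distance |3-2|+|2-1| = 2
Tile 7: at (3,3), goal (1,2), distance |3-1|+|3-2| = 3
Sum: 2 + 1 + 3 + 4 + 3 + 2 + 4 + 5 + 1 + 1 + 3 + 5 + 3 + 2 + 3 = 42

Answer: 42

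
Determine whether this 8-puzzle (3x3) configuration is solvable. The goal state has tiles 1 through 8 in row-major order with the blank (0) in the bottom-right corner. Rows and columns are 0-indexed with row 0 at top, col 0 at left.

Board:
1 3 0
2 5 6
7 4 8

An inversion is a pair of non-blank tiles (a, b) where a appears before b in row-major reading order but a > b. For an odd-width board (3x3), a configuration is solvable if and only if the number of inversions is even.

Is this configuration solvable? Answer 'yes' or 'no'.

Answer: yes

Derivation:
Inversions (pairs i<j in row-major order where tile[i] > tile[j] > 0): 4
4 is even, so the puzzle is solvable.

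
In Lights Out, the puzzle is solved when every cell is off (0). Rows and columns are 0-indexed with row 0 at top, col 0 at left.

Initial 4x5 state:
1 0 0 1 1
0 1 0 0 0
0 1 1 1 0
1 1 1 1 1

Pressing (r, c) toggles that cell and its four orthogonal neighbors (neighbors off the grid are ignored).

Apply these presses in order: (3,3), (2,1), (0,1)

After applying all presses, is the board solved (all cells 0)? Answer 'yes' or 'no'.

After press 1 at (3,3):
1 0 0 1 1
0 1 0 0 0
0 1 1 0 0
1 1 0 0 0

After press 2 at (2,1):
1 0 0 1 1
0 0 0 0 0
1 0 0 0 0
1 0 0 0 0

After press 3 at (0,1):
0 1 1 1 1
0 1 0 0 0
1 0 0 0 0
1 0 0 0 0

Lights still on: 7

Answer: no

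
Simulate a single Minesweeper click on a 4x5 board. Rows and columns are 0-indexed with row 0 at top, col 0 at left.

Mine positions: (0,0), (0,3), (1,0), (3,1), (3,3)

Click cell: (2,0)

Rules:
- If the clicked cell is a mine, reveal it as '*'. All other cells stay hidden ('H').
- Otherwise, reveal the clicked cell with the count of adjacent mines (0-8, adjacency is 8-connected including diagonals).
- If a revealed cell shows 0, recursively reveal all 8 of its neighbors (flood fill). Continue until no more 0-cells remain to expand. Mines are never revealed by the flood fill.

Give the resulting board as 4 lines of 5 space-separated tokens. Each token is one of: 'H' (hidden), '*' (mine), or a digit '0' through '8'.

H H H H H
H H H H H
2 H H H H
H H H H H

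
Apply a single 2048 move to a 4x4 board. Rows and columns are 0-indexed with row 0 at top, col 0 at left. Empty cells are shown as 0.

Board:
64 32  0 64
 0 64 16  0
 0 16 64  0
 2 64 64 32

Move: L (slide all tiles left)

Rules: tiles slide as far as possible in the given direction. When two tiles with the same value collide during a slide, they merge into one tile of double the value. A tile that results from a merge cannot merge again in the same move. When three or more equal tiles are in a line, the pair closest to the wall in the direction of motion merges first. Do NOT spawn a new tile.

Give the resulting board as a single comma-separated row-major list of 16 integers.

Slide left:
row 0: [64, 32, 0, 64] -> [64, 32, 64, 0]
row 1: [0, 64, 16, 0] -> [64, 16, 0, 0]
row 2: [0, 16, 64, 0] -> [16, 64, 0, 0]
row 3: [2, 64, 64, 32] -> [2, 128, 32, 0]

Answer: 64, 32, 64, 0, 64, 16, 0, 0, 16, 64, 0, 0, 2, 128, 32, 0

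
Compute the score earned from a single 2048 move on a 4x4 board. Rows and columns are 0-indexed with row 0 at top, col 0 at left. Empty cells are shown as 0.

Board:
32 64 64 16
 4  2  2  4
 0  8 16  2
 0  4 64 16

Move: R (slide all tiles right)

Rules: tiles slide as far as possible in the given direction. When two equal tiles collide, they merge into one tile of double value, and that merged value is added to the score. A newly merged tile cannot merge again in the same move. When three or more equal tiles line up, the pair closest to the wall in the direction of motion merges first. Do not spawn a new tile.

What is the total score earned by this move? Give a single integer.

Slide right:
row 0: [32, 64, 64, 16] -> [0, 32, 128, 16]  score +128 (running 128)
row 1: [4, 2, 2, 4] -> [0, 4, 4, 4]  score +4 (running 132)
row 2: [0, 8, 16, 2] -> [0, 8, 16, 2]  score +0 (running 132)
row 3: [0, 4, 64, 16] -> [0, 4, 64, 16]  score +0 (running 132)
Board after move:
  0  32 128  16
  0   4   4   4
  0   8  16   2
  0   4  64  16

Answer: 132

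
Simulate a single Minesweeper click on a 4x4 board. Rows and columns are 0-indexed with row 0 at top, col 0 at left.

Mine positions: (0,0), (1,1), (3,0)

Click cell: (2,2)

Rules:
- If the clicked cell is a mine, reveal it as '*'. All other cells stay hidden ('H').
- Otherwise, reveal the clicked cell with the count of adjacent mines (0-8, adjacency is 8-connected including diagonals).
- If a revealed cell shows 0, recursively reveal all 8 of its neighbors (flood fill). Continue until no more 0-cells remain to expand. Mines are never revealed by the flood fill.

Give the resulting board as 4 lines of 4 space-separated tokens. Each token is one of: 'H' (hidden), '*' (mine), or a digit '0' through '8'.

H H H H
H H H H
H H 1 H
H H H H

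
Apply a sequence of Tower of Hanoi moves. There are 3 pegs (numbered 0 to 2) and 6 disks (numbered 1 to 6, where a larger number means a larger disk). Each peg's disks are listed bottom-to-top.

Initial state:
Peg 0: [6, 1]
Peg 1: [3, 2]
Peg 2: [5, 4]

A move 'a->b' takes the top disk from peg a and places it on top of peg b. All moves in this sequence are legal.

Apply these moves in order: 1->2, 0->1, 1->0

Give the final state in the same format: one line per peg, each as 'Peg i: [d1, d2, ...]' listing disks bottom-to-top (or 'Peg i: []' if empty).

After move 1 (1->2):
Peg 0: [6, 1]
Peg 1: [3]
Peg 2: [5, 4, 2]

After move 2 (0->1):
Peg 0: [6]
Peg 1: [3, 1]
Peg 2: [5, 4, 2]

After move 3 (1->0):
Peg 0: [6, 1]
Peg 1: [3]
Peg 2: [5, 4, 2]

Answer: Peg 0: [6, 1]
Peg 1: [3]
Peg 2: [5, 4, 2]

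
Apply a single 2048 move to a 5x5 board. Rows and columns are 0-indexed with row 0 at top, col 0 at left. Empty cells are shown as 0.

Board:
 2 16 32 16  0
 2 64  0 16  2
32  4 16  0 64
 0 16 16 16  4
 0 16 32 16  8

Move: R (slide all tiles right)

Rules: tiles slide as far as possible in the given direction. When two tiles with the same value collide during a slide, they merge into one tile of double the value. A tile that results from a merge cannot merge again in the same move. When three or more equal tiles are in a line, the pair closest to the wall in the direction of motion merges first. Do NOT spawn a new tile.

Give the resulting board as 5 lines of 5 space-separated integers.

Slide right:
row 0: [2, 16, 32, 16, 0] -> [0, 2, 16, 32, 16]
row 1: [2, 64, 0, 16, 2] -> [0, 2, 64, 16, 2]
row 2: [32, 4, 16, 0, 64] -> [0, 32, 4, 16, 64]
row 3: [0, 16, 16, 16, 4] -> [0, 0, 16, 32, 4]
row 4: [0, 16, 32, 16, 8] -> [0, 16, 32, 16, 8]

Answer:  0  2 16 32 16
 0  2 64 16  2
 0 32  4 16 64
 0  0 16 32  4
 0 16 32 16  8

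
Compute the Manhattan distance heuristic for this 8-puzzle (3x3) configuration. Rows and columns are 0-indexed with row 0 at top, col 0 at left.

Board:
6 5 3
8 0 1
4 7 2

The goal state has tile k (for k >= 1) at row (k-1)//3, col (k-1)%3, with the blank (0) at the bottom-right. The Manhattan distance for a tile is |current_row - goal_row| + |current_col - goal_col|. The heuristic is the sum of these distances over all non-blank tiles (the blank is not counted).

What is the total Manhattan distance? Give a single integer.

Tile 6: at (0,0), goal (1,2), distance |0-1|+|0-2| = 3
Tile 5: at (0,1), goal (1,1), distance |0-1|+|1-1| = 1
Tile 3: at (0,2), goal (0,2), distance |0-0|+|2-2| = 0
Tile 8: at (1,0), goal (2,1), distance |1-2|+|0-1| = 2
Tile 1: at (1,2), goal (0,0), distance |1-0|+|2-0| = 3
Tile 4: at (2,0), goal (1,0), distance |2-1|+|0-0| = 1
Tile 7: at (2,1), goal (2,0), distance |2-2|+|1-0| = 1
Tile 2: at (2,2), goal (0,1), distance |2-0|+|2-1| = 3
Sum: 3 + 1 + 0 + 2 + 3 + 1 + 1 + 3 = 14

Answer: 14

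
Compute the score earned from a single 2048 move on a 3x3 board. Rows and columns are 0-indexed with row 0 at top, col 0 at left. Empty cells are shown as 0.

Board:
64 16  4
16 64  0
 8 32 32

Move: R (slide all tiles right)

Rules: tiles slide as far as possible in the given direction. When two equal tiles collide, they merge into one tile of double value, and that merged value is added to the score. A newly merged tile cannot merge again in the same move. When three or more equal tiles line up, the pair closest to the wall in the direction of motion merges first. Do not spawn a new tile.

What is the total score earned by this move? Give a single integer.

Slide right:
row 0: [64, 16, 4] -> [64, 16, 4]  score +0 (running 0)
row 1: [16, 64, 0] -> [0, 16, 64]  score +0 (running 0)
row 2: [8, 32, 32] -> [0, 8, 64]  score +64 (running 64)
Board after move:
64 16  4
 0 16 64
 0  8 64

Answer: 64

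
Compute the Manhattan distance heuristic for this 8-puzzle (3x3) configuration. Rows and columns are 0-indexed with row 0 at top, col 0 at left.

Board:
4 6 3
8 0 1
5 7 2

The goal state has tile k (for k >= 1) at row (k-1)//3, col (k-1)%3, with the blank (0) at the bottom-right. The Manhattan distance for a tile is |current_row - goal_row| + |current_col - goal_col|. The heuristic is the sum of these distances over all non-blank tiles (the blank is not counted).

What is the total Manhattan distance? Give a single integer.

Answer: 14

Derivation:
Tile 4: at (0,0), goal (1,0), distance |0-1|+|0-0| = 1
Tile 6: at (0,1), goal (1,2), distance |0-1|+|1-2| = 2
Tile 3: at (0,2), goal (0,2), distance |0-0|+|2-2| = 0
Tile 8: at (1,0), goal (2,1), distance |1-2|+|0-1| = 2
Tile 1: at (1,2), goal (0,0), distance |1-0|+|2-0| = 3
Tile 5: at (2,0), goal (1,1), distance |2-1|+|0-1| = 2
Tile 7: at (2,1), goal (2,0), distance |2-2|+|1-0| = 1
Tile 2: at (2,2), goal (0,1), distance |2-0|+|2-1| = 3
Sum: 1 + 2 + 0 + 2 + 3 + 2 + 1 + 3 = 14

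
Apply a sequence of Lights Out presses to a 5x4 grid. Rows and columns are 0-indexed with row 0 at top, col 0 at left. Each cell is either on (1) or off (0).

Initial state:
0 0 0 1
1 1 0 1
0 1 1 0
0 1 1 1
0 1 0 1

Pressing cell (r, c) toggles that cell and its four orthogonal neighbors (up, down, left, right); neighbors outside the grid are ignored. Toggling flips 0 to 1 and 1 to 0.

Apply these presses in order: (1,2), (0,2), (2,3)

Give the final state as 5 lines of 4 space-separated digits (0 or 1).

Answer: 0 1 0 0
1 0 0 1
0 1 1 1
0 1 1 0
0 1 0 1

Derivation:
After press 1 at (1,2):
0 0 1 1
1 0 1 0
0 1 0 0
0 1 1 1
0 1 0 1

After press 2 at (0,2):
0 1 0 0
1 0 0 0
0 1 0 0
0 1 1 1
0 1 0 1

After press 3 at (2,3):
0 1 0 0
1 0 0 1
0 1 1 1
0 1 1 0
0 1 0 1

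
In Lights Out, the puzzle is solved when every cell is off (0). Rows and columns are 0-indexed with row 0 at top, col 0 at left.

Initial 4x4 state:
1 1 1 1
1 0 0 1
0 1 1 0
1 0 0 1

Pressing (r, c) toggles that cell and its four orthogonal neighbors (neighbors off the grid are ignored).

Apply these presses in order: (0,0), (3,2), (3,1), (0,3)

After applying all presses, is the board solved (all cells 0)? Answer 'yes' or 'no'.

After press 1 at (0,0):
0 0 1 1
0 0 0 1
0 1 1 0
1 0 0 1

After press 2 at (3,2):
0 0 1 1
0 0 0 1
0 1 0 0
1 1 1 0

After press 3 at (3,1):
0 0 1 1
0 0 0 1
0 0 0 0
0 0 0 0

After press 4 at (0,3):
0 0 0 0
0 0 0 0
0 0 0 0
0 0 0 0

Lights still on: 0

Answer: yes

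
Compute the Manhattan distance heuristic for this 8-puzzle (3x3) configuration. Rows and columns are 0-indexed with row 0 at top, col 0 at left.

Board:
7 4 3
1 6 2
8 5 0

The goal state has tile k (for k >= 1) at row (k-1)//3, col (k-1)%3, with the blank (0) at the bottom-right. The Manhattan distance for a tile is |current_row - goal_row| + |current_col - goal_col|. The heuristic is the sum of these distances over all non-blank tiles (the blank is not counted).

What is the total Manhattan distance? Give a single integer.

Answer: 10

Derivation:
Tile 7: (0,0)->(2,0) = 2
Tile 4: (0,1)->(1,0) = 2
Tile 3: (0,2)->(0,2) = 0
Tile 1: (1,0)->(0,0) = 1
Tile 6: (1,1)->(1,2) = 1
Tile 2: (1,2)->(0,1) = 2
Tile 8: (2,0)->(2,1) = 1
Tile 5: (2,1)->(1,1) = 1
Sum: 2 + 2 + 0 + 1 + 1 + 2 + 1 + 1 = 10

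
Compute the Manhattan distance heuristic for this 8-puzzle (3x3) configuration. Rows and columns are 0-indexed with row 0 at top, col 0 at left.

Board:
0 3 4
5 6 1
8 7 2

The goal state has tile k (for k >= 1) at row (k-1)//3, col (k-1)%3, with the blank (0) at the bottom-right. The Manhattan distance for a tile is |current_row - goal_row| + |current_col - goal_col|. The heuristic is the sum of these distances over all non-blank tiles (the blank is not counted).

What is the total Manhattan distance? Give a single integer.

Answer: 14

Derivation:
Tile 3: (0,1)->(0,2) = 1
Tile 4: (0,2)->(1,0) = 3
Tile 5: (1,0)->(1,1) = 1
Tile 6: (1,1)->(1,2) = 1
Tile 1: (1,2)->(0,0) = 3
Tile 8: (2,0)->(2,1) = 1
Tile 7: (2,1)->(2,0) = 1
Tile 2: (2,2)->(0,1) = 3
Sum: 1 + 3 + 1 + 1 + 3 + 1 + 1 + 3 = 14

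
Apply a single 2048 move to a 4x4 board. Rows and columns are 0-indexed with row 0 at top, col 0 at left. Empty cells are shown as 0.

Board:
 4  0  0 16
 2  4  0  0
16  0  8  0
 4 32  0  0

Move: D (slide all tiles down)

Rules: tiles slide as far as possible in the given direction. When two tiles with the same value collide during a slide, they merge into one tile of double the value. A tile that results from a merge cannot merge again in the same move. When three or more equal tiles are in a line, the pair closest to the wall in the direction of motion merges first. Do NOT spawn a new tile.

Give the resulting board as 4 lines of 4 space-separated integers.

Slide down:
col 0: [4, 2, 16, 4] -> [4, 2, 16, 4]
col 1: [0, 4, 0, 32] -> [0, 0, 4, 32]
col 2: [0, 0, 8, 0] -> [0, 0, 0, 8]
col 3: [16, 0, 0, 0] -> [0, 0, 0, 16]

Answer:  4  0  0  0
 2  0  0  0
16  4  0  0
 4 32  8 16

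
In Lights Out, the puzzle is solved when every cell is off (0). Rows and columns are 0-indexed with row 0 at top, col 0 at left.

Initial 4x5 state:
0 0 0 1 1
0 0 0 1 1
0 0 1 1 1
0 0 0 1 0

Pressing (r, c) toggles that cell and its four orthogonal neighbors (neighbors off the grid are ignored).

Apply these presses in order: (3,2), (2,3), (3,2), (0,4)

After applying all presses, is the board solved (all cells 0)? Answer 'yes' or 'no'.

After press 1 at (3,2):
0 0 0 1 1
0 0 0 1 1
0 0 0 1 1
0 1 1 0 0

After press 2 at (2,3):
0 0 0 1 1
0 0 0 0 1
0 0 1 0 0
0 1 1 1 0

After press 3 at (3,2):
0 0 0 1 1
0 0 0 0 1
0 0 0 0 0
0 0 0 0 0

After press 4 at (0,4):
0 0 0 0 0
0 0 0 0 0
0 0 0 0 0
0 0 0 0 0

Lights still on: 0

Answer: yes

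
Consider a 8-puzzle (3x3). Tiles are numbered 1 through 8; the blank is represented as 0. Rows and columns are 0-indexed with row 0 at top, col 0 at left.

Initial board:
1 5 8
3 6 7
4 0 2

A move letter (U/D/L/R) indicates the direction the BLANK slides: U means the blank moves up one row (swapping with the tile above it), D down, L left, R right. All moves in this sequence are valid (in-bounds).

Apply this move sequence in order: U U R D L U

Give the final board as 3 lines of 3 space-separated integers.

After move 1 (U):
1 5 8
3 0 7
4 6 2

After move 2 (U):
1 0 8
3 5 7
4 6 2

After move 3 (R):
1 8 0
3 5 7
4 6 2

After move 4 (D):
1 8 7
3 5 0
4 6 2

After move 5 (L):
1 8 7
3 0 5
4 6 2

After move 6 (U):
1 0 7
3 8 5
4 6 2

Answer: 1 0 7
3 8 5
4 6 2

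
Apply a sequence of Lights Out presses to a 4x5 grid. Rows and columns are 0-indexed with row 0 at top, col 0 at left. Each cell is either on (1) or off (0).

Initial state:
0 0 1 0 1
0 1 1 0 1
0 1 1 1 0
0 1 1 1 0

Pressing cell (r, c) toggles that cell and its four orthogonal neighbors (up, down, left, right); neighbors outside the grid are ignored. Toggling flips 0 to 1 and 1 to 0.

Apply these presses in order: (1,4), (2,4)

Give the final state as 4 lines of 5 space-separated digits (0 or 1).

Answer: 0 0 1 0 0
0 1 1 1 1
0 1 1 0 0
0 1 1 1 1

Derivation:
After press 1 at (1,4):
0 0 1 0 0
0 1 1 1 0
0 1 1 1 1
0 1 1 1 0

After press 2 at (2,4):
0 0 1 0 0
0 1 1 1 1
0 1 1 0 0
0 1 1 1 1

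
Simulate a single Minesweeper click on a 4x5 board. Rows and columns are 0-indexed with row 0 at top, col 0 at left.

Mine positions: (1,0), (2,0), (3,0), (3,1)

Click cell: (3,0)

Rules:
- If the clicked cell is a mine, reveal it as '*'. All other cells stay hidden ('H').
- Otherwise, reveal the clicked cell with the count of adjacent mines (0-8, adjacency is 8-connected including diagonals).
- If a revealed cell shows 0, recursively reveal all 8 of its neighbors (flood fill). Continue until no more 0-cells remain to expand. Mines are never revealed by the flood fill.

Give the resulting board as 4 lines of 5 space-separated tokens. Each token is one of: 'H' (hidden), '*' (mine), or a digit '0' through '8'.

H H H H H
H H H H H
H H H H H
* H H H H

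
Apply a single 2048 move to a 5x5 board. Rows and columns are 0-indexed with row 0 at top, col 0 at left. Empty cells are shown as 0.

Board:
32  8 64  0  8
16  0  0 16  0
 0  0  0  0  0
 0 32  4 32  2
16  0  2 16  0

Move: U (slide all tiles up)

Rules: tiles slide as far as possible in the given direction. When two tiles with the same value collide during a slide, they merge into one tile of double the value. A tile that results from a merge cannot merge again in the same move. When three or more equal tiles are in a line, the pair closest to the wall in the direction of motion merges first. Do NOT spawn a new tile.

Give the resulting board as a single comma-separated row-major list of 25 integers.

Slide up:
col 0: [32, 16, 0, 0, 16] -> [32, 32, 0, 0, 0]
col 1: [8, 0, 0, 32, 0] -> [8, 32, 0, 0, 0]
col 2: [64, 0, 0, 4, 2] -> [64, 4, 2, 0, 0]
col 3: [0, 16, 0, 32, 16] -> [16, 32, 16, 0, 0]
col 4: [8, 0, 0, 2, 0] -> [8, 2, 0, 0, 0]

Answer: 32, 8, 64, 16, 8, 32, 32, 4, 32, 2, 0, 0, 2, 16, 0, 0, 0, 0, 0, 0, 0, 0, 0, 0, 0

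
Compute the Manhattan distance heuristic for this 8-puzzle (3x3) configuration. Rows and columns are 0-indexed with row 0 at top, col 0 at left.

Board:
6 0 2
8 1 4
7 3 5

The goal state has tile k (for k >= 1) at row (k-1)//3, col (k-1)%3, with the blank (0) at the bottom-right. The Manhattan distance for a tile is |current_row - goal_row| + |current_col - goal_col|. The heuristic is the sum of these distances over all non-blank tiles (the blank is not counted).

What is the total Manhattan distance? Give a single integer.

Answer: 15

Derivation:
Tile 6: (0,0)->(1,2) = 3
Tile 2: (0,2)->(0,1) = 1
Tile 8: (1,0)->(2,1) = 2
Tile 1: (1,1)->(0,0) = 2
Tile 4: (1,2)->(1,0) = 2
Tile 7: (2,0)->(2,0) = 0
Tile 3: (2,1)->(0,2) = 3
Tile 5: (2,2)->(1,1) = 2
Sum: 3 + 1 + 2 + 2 + 2 + 0 + 3 + 2 = 15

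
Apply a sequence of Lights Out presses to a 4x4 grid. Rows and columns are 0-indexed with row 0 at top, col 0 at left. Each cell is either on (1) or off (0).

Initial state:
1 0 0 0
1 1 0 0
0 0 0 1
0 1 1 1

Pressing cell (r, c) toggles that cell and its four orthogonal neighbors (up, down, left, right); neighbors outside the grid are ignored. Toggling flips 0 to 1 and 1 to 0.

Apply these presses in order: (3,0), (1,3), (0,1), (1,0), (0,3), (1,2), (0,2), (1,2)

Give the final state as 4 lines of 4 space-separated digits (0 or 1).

Answer: 1 0 1 1
0 1 0 0
0 0 0 0
1 0 1 1

Derivation:
After press 1 at (3,0):
1 0 0 0
1 1 0 0
1 0 0 1
1 0 1 1

After press 2 at (1,3):
1 0 0 1
1 1 1 1
1 0 0 0
1 0 1 1

After press 3 at (0,1):
0 1 1 1
1 0 1 1
1 0 0 0
1 0 1 1

After press 4 at (1,0):
1 1 1 1
0 1 1 1
0 0 0 0
1 0 1 1

After press 5 at (0,3):
1 1 0 0
0 1 1 0
0 0 0 0
1 0 1 1

After press 6 at (1,2):
1 1 1 0
0 0 0 1
0 0 1 0
1 0 1 1

After press 7 at (0,2):
1 0 0 1
0 0 1 1
0 0 1 0
1 0 1 1

After press 8 at (1,2):
1 0 1 1
0 1 0 0
0 0 0 0
1 0 1 1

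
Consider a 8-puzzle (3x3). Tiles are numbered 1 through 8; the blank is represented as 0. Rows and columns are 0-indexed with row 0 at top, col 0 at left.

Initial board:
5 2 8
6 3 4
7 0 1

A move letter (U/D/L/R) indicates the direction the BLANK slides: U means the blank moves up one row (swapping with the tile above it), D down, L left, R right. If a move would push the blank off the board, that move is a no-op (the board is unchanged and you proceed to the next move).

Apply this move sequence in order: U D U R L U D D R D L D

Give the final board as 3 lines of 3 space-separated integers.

After move 1 (U):
5 2 8
6 0 4
7 3 1

After move 2 (D):
5 2 8
6 3 4
7 0 1

After move 3 (U):
5 2 8
6 0 4
7 3 1

After move 4 (R):
5 2 8
6 4 0
7 3 1

After move 5 (L):
5 2 8
6 0 4
7 3 1

After move 6 (U):
5 0 8
6 2 4
7 3 1

After move 7 (D):
5 2 8
6 0 4
7 3 1

After move 8 (D):
5 2 8
6 3 4
7 0 1

After move 9 (R):
5 2 8
6 3 4
7 1 0

After move 10 (D):
5 2 8
6 3 4
7 1 0

After move 11 (L):
5 2 8
6 3 4
7 0 1

After move 12 (D):
5 2 8
6 3 4
7 0 1

Answer: 5 2 8
6 3 4
7 0 1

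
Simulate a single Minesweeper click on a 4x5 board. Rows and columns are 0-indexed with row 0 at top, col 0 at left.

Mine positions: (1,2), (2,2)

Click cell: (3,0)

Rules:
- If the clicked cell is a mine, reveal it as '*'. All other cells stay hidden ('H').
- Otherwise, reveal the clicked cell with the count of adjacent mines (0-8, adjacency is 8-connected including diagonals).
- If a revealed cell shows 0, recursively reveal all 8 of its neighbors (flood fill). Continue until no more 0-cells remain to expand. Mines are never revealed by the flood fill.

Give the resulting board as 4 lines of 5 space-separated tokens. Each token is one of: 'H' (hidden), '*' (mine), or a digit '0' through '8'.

0 1 H H H
0 2 H H H
0 2 H H H
0 1 H H H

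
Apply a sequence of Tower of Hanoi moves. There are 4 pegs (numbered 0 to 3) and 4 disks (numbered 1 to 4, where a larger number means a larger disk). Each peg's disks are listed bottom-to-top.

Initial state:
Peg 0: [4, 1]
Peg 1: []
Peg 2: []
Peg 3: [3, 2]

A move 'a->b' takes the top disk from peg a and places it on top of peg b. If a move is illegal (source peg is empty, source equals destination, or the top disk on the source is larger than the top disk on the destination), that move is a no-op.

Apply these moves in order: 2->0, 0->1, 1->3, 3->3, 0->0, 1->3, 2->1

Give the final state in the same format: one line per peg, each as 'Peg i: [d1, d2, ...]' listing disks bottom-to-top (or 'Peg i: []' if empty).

Answer: Peg 0: [4]
Peg 1: []
Peg 2: []
Peg 3: [3, 2, 1]

Derivation:
After move 1 (2->0):
Peg 0: [4, 1]
Peg 1: []
Peg 2: []
Peg 3: [3, 2]

After move 2 (0->1):
Peg 0: [4]
Peg 1: [1]
Peg 2: []
Peg 3: [3, 2]

After move 3 (1->3):
Peg 0: [4]
Peg 1: []
Peg 2: []
Peg 3: [3, 2, 1]

After move 4 (3->3):
Peg 0: [4]
Peg 1: []
Peg 2: []
Peg 3: [3, 2, 1]

After move 5 (0->0):
Peg 0: [4]
Peg 1: []
Peg 2: []
Peg 3: [3, 2, 1]

After move 6 (1->3):
Peg 0: [4]
Peg 1: []
Peg 2: []
Peg 3: [3, 2, 1]

After move 7 (2->1):
Peg 0: [4]
Peg 1: []
Peg 2: []
Peg 3: [3, 2, 1]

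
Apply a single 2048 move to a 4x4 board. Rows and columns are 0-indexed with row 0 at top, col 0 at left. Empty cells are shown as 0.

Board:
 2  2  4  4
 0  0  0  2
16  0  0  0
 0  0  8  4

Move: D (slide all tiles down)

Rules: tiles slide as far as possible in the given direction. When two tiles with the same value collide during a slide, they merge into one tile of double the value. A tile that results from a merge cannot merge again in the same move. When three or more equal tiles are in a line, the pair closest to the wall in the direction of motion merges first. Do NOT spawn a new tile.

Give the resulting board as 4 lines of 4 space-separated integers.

Answer:  0  0  0  0
 0  0  0  4
 2  0  4  2
16  2  8  4

Derivation:
Slide down:
col 0: [2, 0, 16, 0] -> [0, 0, 2, 16]
col 1: [2, 0, 0, 0] -> [0, 0, 0, 2]
col 2: [4, 0, 0, 8] -> [0, 0, 4, 8]
col 3: [4, 2, 0, 4] -> [0, 4, 2, 4]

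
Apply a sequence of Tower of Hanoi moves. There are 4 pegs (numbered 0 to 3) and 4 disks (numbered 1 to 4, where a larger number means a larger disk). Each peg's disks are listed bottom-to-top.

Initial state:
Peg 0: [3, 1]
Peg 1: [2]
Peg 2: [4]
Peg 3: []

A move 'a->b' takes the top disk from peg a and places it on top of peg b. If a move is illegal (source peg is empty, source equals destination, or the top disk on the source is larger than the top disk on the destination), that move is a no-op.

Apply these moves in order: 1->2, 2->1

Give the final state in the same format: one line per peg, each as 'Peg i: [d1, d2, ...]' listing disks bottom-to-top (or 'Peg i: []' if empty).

After move 1 (1->2):
Peg 0: [3, 1]
Peg 1: []
Peg 2: [4, 2]
Peg 3: []

After move 2 (2->1):
Peg 0: [3, 1]
Peg 1: [2]
Peg 2: [4]
Peg 3: []

Answer: Peg 0: [3, 1]
Peg 1: [2]
Peg 2: [4]
Peg 3: []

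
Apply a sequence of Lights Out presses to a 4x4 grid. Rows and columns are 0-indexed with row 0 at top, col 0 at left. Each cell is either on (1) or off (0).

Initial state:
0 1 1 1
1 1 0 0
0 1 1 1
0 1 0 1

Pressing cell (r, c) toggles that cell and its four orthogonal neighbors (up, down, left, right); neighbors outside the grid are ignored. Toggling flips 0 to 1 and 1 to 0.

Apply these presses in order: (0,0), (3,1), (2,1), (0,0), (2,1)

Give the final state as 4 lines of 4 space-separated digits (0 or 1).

After press 1 at (0,0):
1 0 1 1
0 1 0 0
0 1 1 1
0 1 0 1

After press 2 at (3,1):
1 0 1 1
0 1 0 0
0 0 1 1
1 0 1 1

After press 3 at (2,1):
1 0 1 1
0 0 0 0
1 1 0 1
1 1 1 1

After press 4 at (0,0):
0 1 1 1
1 0 0 0
1 1 0 1
1 1 1 1

After press 5 at (2,1):
0 1 1 1
1 1 0 0
0 0 1 1
1 0 1 1

Answer: 0 1 1 1
1 1 0 0
0 0 1 1
1 0 1 1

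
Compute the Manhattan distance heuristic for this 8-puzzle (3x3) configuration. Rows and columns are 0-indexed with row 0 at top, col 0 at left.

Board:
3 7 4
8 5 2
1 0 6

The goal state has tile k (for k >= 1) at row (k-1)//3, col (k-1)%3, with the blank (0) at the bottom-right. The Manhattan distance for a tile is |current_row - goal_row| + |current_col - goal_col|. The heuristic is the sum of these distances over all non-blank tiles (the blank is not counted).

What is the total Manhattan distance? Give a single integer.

Tile 3: at (0,0), goal (0,2), distance |0-0|+|0-2| = 2
Tile 7: at (0,1), goal (2,0), distance |0-2|+|1-0| = 3
Tile 4: at (0,2), goal (1,0), distance |0-1|+|2-0| = 3
Tile 8: at (1,0), goal (2,1), distance |1-2|+|0-1| = 2
Tile 5: at (1,1), goal (1,1), distance |1-1|+|1-1| = 0
Tile 2: at (1,2), goal (0,1), distance |1-0|+|2-1| = 2
Tile 1: at (2,0), goal (0,0), distance |2-0|+|0-0| = 2
Tile 6: at (2,2), goal (1,2), distance |2-1|+|2-2| = 1
Sum: 2 + 3 + 3 + 2 + 0 + 2 + 2 + 1 = 15

Answer: 15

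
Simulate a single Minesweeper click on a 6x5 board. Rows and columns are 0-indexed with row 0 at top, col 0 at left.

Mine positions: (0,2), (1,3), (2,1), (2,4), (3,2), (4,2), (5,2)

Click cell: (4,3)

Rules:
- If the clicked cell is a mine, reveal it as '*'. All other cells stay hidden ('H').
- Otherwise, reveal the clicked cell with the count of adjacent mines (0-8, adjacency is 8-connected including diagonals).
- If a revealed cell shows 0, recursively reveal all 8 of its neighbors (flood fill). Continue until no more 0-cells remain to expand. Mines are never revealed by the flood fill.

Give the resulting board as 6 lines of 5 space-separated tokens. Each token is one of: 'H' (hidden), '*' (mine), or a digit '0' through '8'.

H H H H H
H H H H H
H H H H H
H H H H H
H H H 3 H
H H H H H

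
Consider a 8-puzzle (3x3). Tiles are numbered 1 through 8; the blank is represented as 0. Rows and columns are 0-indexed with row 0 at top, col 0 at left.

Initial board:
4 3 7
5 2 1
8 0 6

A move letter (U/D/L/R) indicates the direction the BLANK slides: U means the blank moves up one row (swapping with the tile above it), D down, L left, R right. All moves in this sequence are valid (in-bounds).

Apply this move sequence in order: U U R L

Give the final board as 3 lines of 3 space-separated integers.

Answer: 4 0 7
5 3 1
8 2 6

Derivation:
After move 1 (U):
4 3 7
5 0 1
8 2 6

After move 2 (U):
4 0 7
5 3 1
8 2 6

After move 3 (R):
4 7 0
5 3 1
8 2 6

After move 4 (L):
4 0 7
5 3 1
8 2 6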